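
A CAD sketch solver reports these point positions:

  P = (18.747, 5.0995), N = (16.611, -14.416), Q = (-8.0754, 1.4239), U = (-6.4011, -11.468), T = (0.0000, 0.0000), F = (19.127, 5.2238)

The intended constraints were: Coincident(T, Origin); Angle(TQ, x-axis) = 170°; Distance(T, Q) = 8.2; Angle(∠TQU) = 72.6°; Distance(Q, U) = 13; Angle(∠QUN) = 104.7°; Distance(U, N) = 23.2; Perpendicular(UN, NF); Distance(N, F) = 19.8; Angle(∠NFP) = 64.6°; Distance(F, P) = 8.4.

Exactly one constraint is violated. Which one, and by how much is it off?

Distance(F, P) = 8.4 — off by 8.00.

T = (0.00, 0.00) ✓; TQ at 170.0° ✓; |TQ| = 8.200 ✓; ∠TQU = 72.60° ✓; |QU| = 13.00 ✓; ∠QUN = 104.7° ✓; |UN| = 23.20 ✓; ∠(UN, NF) = 90.00° ✓; |NF| = 19.80 ✓; ∠NFP = 64.59° ✓; |FP| = 0.3998 ✗.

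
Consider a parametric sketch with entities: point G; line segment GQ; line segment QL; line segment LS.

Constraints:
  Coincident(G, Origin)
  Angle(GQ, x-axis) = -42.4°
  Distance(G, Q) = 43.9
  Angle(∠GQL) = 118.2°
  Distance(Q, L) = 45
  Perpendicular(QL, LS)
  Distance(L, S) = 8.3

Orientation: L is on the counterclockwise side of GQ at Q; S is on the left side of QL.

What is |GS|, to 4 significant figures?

72.43

G is at the origin; GQ runs at -42.4° with length 43.9, so Q = 43.9·(cos -42.4°, sin -42.4°) = (32.42, -29.60). ∠GQL = 118.2°, so QL runs at -42.4° + (180° − 118.2°) = 19.40° from the x-axis; with |QL| = 45.0, L = Q + 45.0·(cos 19.40°, sin 19.40°) = (74.86, -14.65). QL ⟂ LS; with |LS| = 8.3 on the left of QL, S = L + 8.3·(-0.3322, 0.9432) = (72.11, -6.826). Then |GS| = |S − G| = 72.43.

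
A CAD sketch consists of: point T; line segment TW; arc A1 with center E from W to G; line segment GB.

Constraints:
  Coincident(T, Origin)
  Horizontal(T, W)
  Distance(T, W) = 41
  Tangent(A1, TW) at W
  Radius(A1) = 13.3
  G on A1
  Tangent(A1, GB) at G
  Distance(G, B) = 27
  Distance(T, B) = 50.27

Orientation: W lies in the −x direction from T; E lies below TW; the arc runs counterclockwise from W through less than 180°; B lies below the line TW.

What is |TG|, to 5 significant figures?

54.889

Checks: |EG| = 13.30 ✓; ∠(EG, GB) = 90.00° ✓; |GB| = 27.00 ✓; |TB| = 50.27 ✓.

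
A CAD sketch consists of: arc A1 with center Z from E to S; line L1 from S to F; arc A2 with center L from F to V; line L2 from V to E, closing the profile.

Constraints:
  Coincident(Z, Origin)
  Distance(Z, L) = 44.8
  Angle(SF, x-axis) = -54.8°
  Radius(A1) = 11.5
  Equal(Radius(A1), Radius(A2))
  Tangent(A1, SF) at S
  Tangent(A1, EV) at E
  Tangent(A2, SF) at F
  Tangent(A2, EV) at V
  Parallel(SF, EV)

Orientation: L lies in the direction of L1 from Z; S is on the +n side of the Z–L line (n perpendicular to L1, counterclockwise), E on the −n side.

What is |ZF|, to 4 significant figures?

46.25

Tangency of A1 to both parallel lines with radius 11.5 puts S and E at Z ± 11.5·n: S = (9.397, 6.629), E = (-9.397, -6.629). Equal radii place F and V the same way about L: F = L + 11.5·n = (35.22, -29.98), V = L − 11.5·n = (16.43, -43.24). Then |ZF| = |F − Z| = 46.25.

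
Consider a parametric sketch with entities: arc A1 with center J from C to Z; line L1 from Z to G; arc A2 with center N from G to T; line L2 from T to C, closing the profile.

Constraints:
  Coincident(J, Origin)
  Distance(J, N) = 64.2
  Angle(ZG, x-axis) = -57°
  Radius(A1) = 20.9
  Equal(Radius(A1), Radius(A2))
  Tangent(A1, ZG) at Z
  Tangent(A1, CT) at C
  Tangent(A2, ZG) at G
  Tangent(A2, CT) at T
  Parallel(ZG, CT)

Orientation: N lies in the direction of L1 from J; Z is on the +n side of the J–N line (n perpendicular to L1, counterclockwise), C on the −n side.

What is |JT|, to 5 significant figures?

67.516

The slot axis is L1's direction at -57.0°, so u = (cos -57.0°, sin -57.0°) = (0.54464, -0.83867) and n = (−sin -57.0°, cos -57.0°) = (0.83867, 0.54464). J is at the origin and N lies 64.2 along u from J, so N = 64.2·u = (34.966, -53.843). Tangency of A1 to both parallel lines with radius 20.9 puts Z and C at J ± 20.9·n: Z = (17.528, 11.383), C = (-17.528, -11.383). Equal radii place G and T the same way about N: G = N + 20.9·n = (52.494, -42.460), T = N − 20.9·n = (17.438, -65.226). Then |JT| = |T − J| = 67.516.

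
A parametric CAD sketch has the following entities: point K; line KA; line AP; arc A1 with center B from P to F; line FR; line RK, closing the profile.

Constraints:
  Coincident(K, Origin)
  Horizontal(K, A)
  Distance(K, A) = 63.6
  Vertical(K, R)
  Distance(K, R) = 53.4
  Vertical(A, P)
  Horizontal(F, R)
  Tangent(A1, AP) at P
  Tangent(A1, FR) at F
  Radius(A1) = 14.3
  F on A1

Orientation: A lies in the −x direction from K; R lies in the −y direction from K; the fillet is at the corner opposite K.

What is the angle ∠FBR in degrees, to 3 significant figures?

73.8°

K is at the origin; KA is horizontal with |KA| = 63.6 and A on the −x side, so A = (-63.6, 0.00). KR is vertical with |KR| = 53.4 and R on the −y side, so R = (0.00, -53.4). The virtual corner opposite K is at (-63.6, -53.4). The tangent condition forces BP to be normal to AP and since A1 is tangent to FR there, BF ⟂ FR, with radius 14.3, so the center B sits 14.3 in from both sides at B = (-49.3, -39.1). That places the tangent points at P = (-63.6, -39.1) on AP and F = (-49.3, -53.4) on FR. Then cos ∠FBR = BF·BR / (|BF||BR|), giving 73.8°.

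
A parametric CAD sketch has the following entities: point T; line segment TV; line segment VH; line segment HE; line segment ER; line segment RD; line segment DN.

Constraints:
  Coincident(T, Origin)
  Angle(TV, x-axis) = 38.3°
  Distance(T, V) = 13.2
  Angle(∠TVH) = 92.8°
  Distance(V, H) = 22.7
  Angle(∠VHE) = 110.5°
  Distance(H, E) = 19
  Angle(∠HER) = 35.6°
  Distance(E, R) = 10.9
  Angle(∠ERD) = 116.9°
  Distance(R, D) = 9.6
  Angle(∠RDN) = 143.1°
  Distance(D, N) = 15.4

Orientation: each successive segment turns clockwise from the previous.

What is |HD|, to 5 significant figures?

2.5075

T is at the origin; TV runs at 38.3° with length 13.2, so V = (10.359, 8.1811). ∠TVH = 92.8° gives VH at -48.900° from the x-axis; with |VH| = 22.7, H = (25.281, -8.9248). ∠VHE = 110.5° gives HE at -118.40° from the x-axis; with |HE| = 19.0, E = (16.245, -25.638). ∠HER = 35.6° gives ER at 97.200° from the x-axis; with |ER| = 10.9, R = (14.878, -14.824). ∠ERD = 116.9° gives RD at 34.100° from the x-axis; with |RD| = 9.6, D = (22.828, -9.4419). Then |HD| = |D − H| = 2.5075.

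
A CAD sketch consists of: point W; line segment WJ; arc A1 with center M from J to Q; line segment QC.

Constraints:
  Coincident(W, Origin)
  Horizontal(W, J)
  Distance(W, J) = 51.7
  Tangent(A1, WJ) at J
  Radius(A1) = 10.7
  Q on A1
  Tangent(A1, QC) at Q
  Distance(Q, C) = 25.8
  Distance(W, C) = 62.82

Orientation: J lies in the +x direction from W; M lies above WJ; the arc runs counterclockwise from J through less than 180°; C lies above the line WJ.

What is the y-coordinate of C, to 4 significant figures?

38.55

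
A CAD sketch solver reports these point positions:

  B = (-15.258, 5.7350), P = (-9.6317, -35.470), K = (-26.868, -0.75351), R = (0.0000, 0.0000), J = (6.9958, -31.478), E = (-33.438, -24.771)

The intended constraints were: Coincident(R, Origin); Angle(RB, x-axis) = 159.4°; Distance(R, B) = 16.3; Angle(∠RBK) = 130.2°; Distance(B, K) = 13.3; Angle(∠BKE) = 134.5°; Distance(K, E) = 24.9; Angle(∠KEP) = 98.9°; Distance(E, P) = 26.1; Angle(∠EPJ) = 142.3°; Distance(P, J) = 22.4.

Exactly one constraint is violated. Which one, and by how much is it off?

Distance(P, J) = 22.4 — off by 5.30.

R = (0.00, 0.00) ✓; RB at 159.4° ✓; |RB| = 16.30 ✓; ∠RBK = 130.2° ✓; |BK| = 13.30 ✓; ∠BKE = 134.5° ✓; |KE| = 24.90 ✓; ∠KEP = 98.90° ✓; |EP| = 26.10 ✓; ∠EPJ = 142.3° ✓; |PJ| = 17.10 ✗.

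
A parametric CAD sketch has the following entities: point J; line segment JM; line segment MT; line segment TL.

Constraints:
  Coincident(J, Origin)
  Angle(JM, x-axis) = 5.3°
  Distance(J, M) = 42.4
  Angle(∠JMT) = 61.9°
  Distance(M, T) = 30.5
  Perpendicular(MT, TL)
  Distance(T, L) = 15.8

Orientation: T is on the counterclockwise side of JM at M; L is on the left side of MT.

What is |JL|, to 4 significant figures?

24.03

J is at the origin; JM runs at 5.3° with length 42.4, so M = 42.4·(cos 5.3°, sin 5.3°) = (42.22, 3.917). ∠JMT = 61.9°, so MT runs at 5.3° + (180° − 61.9°) = 123.4° from the x-axis; with |MT| = 30.5, T = M + 30.5·(cos 123.4°, sin 123.4°) = (25.43, 29.38). The perpendicularity gives TL at right angles to MT; with |TL| = 15.8 on the left of MT, L = T + 15.8·(-0.8348, -0.5505) = (12.24, 20.68). Then |JL| = |L − J| = 24.03.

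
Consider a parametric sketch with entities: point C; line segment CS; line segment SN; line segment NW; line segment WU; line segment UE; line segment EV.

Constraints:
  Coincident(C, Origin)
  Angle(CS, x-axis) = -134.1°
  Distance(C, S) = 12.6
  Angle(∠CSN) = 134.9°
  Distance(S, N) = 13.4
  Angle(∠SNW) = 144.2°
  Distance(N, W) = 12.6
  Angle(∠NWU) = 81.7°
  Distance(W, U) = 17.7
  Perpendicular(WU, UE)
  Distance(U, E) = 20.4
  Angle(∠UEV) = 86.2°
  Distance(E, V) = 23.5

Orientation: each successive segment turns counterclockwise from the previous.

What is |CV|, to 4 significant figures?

29.69

C is at the origin; CS runs at -134.1° with length 12.6, so S = (-8.769, -9.048). ∠CSN = 134.9° gives SN at -89.00° from the x-axis; with |SN| = 13.4, N = (-8.535, -22.45). ∠SNW = 144.2° gives NW at -53.20° from the x-axis; with |NW| = 12.6, W = (-0.9869, -32.54). ∠NWU = 81.7° gives WU at 45.10° from the x-axis; with |WU| = 17.7, U = (11.51, -20.00). WU ⟂ UE, so UE runs at 135.1°; with |UE| = 20.4, E = (-2.943, -5.598). ∠UEV = 86.2° gives EV at -131.1° from the x-axis; with |EV| = 23.5, V = (-18.39, -23.31). Then |CV| = |V − C| = 29.69.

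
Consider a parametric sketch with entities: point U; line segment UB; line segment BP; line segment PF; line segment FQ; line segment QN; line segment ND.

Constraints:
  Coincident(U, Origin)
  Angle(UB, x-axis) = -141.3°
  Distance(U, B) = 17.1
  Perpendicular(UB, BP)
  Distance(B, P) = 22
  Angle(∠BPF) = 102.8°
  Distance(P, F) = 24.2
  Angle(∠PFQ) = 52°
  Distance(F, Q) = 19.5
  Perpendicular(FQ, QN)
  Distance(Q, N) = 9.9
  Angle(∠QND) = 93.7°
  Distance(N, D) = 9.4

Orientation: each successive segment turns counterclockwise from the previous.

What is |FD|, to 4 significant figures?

14.59

U is at the origin; UB runs at -141.3° with length 17.1, so B = (-13.35, -10.69). The perpendicularity gives BP at right angles to UB, so BP runs at -51.30°; with |BP| = 22.0, P = (0.4100, -27.86). ∠BPF = 102.8° gives PF at 25.90° from the x-axis; with |PF| = 24.2, F = (22.18, -17.29). ∠PFQ = 52.0° gives FQ at 153.9° from the x-axis; with |FQ| = 19.5, Q = (4.668, -8.712). FQ ⟂ QN, so QN runs at -116.1°; with |QN| = 9.9, N = (0.3123, -17.60). ∠QND = 93.7° gives ND at -29.80° from the x-axis; with |ND| = 9.4, D = (8.469, -22.27). Then |FD| = |D − F| = 14.59.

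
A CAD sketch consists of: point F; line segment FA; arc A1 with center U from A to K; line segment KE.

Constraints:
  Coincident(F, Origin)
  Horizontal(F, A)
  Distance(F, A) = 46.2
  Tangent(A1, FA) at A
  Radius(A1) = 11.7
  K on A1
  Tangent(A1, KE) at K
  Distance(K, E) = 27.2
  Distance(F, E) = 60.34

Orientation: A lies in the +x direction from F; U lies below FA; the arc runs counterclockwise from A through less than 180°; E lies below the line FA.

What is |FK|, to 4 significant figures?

38.42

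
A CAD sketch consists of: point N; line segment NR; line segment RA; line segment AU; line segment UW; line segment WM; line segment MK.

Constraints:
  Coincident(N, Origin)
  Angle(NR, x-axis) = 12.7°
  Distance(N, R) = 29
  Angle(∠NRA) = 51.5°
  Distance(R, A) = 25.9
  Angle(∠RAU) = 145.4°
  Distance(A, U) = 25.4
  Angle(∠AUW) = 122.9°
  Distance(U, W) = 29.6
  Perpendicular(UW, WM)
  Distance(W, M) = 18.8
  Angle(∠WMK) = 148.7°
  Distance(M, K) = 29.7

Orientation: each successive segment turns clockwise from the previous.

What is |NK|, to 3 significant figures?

16.5

N is at the origin; NR runs at 12.7° with length 29.0, so R = (28.3, 6.38). ∠NRA = 51.5° gives RA at -116° from the x-axis; with |RA| = 25.9, A = (17.0, -16.9). ∠RAU = 145.4° gives AU at -150° from the x-axis; with |AU| = 25.4, U = (-5.07, -29.5). ∠AUW = 122.9° gives UW at 152° from the x-axis; with |UW| = 29.6, W = (-31.3, -15.8). UW is perpendicular to WM, so WM runs at 62.5°; with |WM| = 18.8, M = (-22.6, 0.855). ∠WMK = 148.7° gives MK at 31.2° from the x-axis; with |MK| = 29.7, K = (2.76, 16.2). Then |NK| = |K − N| = 16.5.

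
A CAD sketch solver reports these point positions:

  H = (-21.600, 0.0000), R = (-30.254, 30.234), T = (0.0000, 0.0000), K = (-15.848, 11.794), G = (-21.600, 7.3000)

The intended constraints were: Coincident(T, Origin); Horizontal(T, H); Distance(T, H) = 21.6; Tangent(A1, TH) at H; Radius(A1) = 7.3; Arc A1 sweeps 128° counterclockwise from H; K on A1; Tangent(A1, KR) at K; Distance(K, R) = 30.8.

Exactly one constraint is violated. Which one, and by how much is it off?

Distance(K, R) = 30.8 — off by 7.40.

T = (0.00, 0.00) ✓; T.y = 0.00, H.y = 0.00 ✓; |TH| = 21.60 ✓; ∠(GH, HT) = 90.00° ✓; |GH| = 7.300 ✓; bearing(G→K) − bearing(G→H) = 128.0° ✓; |GK| = 7.299 ✓; ∠(GK, KR) = 90.00° ✓; |KR| = 23.40 ✗.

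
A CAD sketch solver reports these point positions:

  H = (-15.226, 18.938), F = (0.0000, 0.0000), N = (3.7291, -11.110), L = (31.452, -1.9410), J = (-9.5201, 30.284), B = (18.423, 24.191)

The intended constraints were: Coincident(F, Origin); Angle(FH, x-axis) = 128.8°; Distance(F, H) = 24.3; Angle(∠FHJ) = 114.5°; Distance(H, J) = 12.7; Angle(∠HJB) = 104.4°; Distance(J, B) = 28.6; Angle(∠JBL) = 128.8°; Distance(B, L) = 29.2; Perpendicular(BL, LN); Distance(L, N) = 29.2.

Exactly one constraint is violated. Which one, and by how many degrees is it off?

Perpendicular(BL, LN) — off by 8.20°.

F = (0.00, 0.00) ✓; FH at 128.8° ✓; |FH| = 24.30 ✓; ∠FHJ = 114.5° ✓; |HJ| = 12.70 ✓; ∠HJB = 104.4° ✓; |JB| = 28.60 ✓; ∠JBL = 128.8° ✓; |BL| = 29.20 ✓; ∠(BL, LN) = 98.20° ✗; |LN| = 29.20 ✓.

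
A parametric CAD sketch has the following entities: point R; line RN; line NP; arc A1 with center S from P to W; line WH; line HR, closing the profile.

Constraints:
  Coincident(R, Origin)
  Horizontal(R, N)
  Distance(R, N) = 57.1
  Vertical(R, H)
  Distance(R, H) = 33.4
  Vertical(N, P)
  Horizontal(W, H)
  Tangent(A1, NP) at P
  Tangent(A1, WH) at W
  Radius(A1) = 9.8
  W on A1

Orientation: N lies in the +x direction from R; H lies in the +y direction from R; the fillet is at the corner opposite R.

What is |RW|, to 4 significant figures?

57.90

R is at the origin; RN is horizontal with |RN| = 57.1 and N on the +x side, so N = (57.10, 0.000). RH is vertical with |RH| = 33.4 and H on the +y side, so H = (0.000, 33.40). The virtual corner opposite R is at (57.10, 33.40). The tangent condition forces SP to be normal to NP and tangency of A1 to WH means the radius SW is perpendicular to WH, with radius 9.8, so the center S sits 9.8 in from both sides at S = (47.30, 23.60). That places the tangent points at P = (57.10, 23.60) on NP and W = (47.30, 33.40) on WH. Then |RW| = |W − R| = 57.90.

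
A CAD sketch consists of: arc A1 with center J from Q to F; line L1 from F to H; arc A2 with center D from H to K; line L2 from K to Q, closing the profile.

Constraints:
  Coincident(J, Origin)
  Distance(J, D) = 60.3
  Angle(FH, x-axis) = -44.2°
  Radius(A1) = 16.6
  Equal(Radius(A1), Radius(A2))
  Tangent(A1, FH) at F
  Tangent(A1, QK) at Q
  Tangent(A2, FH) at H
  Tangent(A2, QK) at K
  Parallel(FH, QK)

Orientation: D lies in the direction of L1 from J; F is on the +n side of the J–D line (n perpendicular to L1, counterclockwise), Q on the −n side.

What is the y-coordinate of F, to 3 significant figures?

11.9

J is at the origin and D lies 60.3 along u from J, so D = 60.3·u = (43.2, -42.0). Tangency of A1 to both parallel lines with radius 16.6 puts F and Q at J ± 16.6·n: F = (11.6, 11.9), Q = (-11.6, -11.9). So F.y = 11.9.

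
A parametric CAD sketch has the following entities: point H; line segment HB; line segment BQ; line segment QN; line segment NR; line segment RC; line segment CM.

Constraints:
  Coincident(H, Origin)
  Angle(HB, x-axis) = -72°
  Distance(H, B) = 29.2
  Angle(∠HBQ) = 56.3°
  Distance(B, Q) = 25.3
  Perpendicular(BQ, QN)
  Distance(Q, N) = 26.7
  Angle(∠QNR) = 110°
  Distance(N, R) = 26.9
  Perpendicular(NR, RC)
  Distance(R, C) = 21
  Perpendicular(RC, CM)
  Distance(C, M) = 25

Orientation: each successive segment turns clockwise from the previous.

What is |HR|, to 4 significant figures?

19.91

H is at the origin; HB runs at -72.0° with length 29.2, so B = (9.023, -27.77). ∠HBQ = 56.3° gives BQ at 164.3° from the x-axis; with |BQ| = 25.3, Q = (-15.33, -20.92). BQ ⟂ QN, so QN runs at 74.30°; with |QN| = 26.7, N = (-8.108, 4.779). ∠QNR = 110.0° gives NR at 4.300° from the x-axis; with |NR| = 26.9, R = (18.72, 6.796). Then |HR| = |R − H| = 19.91.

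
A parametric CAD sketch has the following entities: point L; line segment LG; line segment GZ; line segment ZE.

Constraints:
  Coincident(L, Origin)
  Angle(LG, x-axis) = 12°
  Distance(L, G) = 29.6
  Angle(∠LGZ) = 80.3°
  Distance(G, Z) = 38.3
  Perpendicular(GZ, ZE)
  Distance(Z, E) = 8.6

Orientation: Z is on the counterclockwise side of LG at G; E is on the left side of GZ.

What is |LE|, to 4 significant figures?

39.16

L is at the origin; LG runs at 12.0° with length 29.6, so G = 29.6·(cos 12.0°, sin 12.0°) = (28.95, 6.154). ∠LGZ = 80.3°, so GZ runs at 12.0° + (180° − 80.3°) = 111.7° from the x-axis; with |GZ| = 38.3, Z = G + 38.3·(cos 111.7°, sin 111.7°) = (14.79, 41.74). GZ ⟂ ZE; with |ZE| = 8.6 on the left of GZ, E = Z + 8.6·(-0.9291, -0.3697) = (6.801, 38.56). Then |LE| = |E − L| = 39.16.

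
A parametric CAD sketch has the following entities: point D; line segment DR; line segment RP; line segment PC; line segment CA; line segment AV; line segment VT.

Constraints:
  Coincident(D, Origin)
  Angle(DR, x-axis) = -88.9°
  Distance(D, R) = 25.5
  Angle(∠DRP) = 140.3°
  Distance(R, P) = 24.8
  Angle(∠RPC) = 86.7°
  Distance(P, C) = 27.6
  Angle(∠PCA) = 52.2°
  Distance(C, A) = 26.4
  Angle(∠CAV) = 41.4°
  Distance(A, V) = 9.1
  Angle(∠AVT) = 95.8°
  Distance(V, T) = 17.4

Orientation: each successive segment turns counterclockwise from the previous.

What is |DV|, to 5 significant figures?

32.619

∠PCA = 52.2° gives CA at 171.90° from the x-axis; with |CA| = 26.4, A = (10.378, -21.342). ∠CAV = 41.4° gives AV at -49.500° from the x-axis; with |AV| = 9.1, V = (16.288, -28.261). Then |DV| = |V − D| = 32.619.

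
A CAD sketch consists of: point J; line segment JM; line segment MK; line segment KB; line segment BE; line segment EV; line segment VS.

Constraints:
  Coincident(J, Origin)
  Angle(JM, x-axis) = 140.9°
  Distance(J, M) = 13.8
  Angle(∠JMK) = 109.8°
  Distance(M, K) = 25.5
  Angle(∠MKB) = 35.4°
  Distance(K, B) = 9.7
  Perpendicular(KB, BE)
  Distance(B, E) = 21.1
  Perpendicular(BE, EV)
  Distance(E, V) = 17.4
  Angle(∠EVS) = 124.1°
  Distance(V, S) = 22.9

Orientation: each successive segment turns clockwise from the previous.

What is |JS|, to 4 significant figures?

52.87

J is at the origin; JM runs at 140.9° with length 13.8, so M = (-10.71, 8.703). ∠JMK = 109.8° gives MK at 70.70° from the x-axis; with |MK| = 25.5, K = (-2.281, 32.77). ∠MKB = 35.4° gives KB at -73.90° from the x-axis; with |KB| = 9.7, B = (0.4086, 23.45). KB ⟂ BE, so BE runs at -163.9°; with |BE| = 21.1, E = (-19.86, 17.60). BE ⟂ EV, so EV runs at 106.1°; with |EV| = 17.4, V = (-24.69, 34.32). ∠EVS = 124.1° gives VS at 50.20° from the x-axis; with |VS| = 22.9, S = (-10.03, 51.91). Then |JS| = |S − J| = 52.87.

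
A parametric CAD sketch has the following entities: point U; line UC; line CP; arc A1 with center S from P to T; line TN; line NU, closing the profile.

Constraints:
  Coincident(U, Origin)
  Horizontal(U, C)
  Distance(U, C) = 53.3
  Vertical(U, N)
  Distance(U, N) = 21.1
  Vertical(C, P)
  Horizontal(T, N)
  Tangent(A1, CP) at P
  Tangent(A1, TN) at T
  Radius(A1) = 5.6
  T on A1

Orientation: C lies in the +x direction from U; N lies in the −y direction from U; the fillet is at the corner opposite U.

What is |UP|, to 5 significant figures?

55.508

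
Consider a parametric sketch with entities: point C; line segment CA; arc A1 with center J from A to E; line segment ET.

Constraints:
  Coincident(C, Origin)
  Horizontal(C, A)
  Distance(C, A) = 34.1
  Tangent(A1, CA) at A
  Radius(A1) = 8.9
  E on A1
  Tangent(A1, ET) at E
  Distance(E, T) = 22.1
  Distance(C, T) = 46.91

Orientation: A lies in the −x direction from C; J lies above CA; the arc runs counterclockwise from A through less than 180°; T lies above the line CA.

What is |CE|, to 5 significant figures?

28.458

Checks: ∠(JA, AC) = 90.00° ✓; |JE| = 8.900 ✓; ∠(JE, ET) = 90.00° ✓; |ET| = 22.10 ✓; |CT| = 46.91 ✓.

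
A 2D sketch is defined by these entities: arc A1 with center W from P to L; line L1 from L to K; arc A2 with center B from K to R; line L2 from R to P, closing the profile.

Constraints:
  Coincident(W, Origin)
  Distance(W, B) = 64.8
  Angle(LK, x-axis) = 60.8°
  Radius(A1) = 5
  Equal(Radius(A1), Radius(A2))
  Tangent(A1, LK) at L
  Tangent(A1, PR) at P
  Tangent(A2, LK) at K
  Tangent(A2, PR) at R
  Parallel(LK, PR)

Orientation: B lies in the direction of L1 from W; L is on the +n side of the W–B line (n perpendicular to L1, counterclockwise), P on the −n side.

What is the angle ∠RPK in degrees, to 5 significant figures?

8.7727°

Tangency of A1 to both parallel lines with radius 5.0 puts L and P at W ± 5.0·n: L = (-4.3646, 2.4393), P = (4.3646, -2.4393). Equal radii place K and R the same way about B: K = B + 5.0·n = (27.249, 59.005), R = B − 5.0·n = (35.978, 54.126). Then cos ∠RPK = PR·PK / (|PR||PK|), giving 8.7727°.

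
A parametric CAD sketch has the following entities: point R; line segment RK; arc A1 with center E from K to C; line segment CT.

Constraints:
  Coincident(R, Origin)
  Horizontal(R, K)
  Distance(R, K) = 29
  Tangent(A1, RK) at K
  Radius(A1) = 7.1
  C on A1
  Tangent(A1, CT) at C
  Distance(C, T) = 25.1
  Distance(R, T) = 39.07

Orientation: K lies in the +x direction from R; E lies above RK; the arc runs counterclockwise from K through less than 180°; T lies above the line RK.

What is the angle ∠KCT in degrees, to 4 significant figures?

119.4°

Checks: R = (0.00, 0.00) ✓; ∠(EK, KR) = 90.00° ✓; |EC| = 7.100 ✓; ∠(EC, CT) = 90.00° ✓; |CT| = 25.10 ✓; |RT| = 39.07 ✓.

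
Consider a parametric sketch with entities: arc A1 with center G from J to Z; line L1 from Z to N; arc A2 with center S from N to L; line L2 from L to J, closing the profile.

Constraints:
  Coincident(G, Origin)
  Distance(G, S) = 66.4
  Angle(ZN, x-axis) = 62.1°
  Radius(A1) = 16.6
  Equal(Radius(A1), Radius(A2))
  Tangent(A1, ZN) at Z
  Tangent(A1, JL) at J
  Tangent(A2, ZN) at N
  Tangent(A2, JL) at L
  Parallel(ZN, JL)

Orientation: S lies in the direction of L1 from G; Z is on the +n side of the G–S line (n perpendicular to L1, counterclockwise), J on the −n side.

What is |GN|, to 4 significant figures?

68.44

The slot axis is L1's direction at 62.1°, so u = (cos 62.1°, sin 62.1°) = (0.4679, 0.8838) and n = (−sin 62.1°, cos 62.1°) = (-0.8838, 0.4679). G is at the origin and S lies 66.4 along u from G, so S = 66.4·u = (31.07, 58.68). Tangency of A1 to both parallel lines with radius 16.6 puts Z and J at G ± 16.6·n: Z = (-14.67, 7.768), J = (14.67, -7.768). Equal radii place N and L the same way about S: N = S + 16.6·n = (16.40, 66.45), L = S − 16.6·n = (45.74, 50.91). Then |GN| = |N − G| = 68.44.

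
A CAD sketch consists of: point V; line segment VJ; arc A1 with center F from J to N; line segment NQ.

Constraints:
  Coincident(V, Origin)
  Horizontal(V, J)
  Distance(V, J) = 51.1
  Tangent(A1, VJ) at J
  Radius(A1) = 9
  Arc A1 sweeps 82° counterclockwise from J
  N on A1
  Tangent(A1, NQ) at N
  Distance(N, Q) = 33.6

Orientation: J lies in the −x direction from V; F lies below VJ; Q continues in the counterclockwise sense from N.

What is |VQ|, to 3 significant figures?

76.6

On A1, J sits at bearing 90° from F; an 82° counterclockwise sweep puts N at bearing 172°, so N = F + 9.0·(cos 172°, sin 172°) = (-60.0, -7.75). The tangent condition forces FN to be normal to NQ, so NQ runs along (−sin 172°, cos 172°); with |NQ| = 33.6, Q = (-64.7, -41.0). Then |VQ| = |Q − V| = 76.6.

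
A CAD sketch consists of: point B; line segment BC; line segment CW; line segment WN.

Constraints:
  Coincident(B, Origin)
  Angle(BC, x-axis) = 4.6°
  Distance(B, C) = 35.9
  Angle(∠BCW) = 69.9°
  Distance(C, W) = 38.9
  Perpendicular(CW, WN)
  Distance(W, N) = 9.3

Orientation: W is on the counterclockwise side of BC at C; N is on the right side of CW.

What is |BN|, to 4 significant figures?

50.55

∠BCW = 69.9°, so CW runs at 4.6° + (180° − 69.9°) = 114.7° from the x-axis; with |CW| = 38.9, W = C + 38.9·(cos 114.7°, sin 114.7°) = (19.53, 38.22). The perpendicularity gives WN at right angles to CW; with |WN| = 9.3 on the right of CW, N = W + 9.3·(0.9085, 0.4179) = (27.98, 42.11). Then |BN| = |N − B| = 50.55.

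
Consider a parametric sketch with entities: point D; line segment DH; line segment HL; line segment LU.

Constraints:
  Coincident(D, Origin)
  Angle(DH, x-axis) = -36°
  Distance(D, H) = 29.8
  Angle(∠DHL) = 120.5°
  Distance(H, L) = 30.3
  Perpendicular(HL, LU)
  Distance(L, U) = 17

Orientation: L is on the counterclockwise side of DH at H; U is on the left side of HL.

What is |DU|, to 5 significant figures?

46.246

D is at the origin; DH runs at -36.0° with length 29.8, so H = 29.8·(cos -36.0°, sin -36.0°) = (24.109, -17.516). ∠DHL = 120.5°, so HL runs at -36.0° + (180° − 120.5°) = 23.500° from the x-axis; with |HL| = 30.3, L = H + 30.3·(cos 23.500°, sin 23.500°) = (51.896, -5.4339). HL ⟂ LU; with |LU| = 17.0 on the left of HL, U = L + 17.0·(-0.39875, 0.91706) = (45.117, 10.156). Then |DU| = |U − D| = 46.246.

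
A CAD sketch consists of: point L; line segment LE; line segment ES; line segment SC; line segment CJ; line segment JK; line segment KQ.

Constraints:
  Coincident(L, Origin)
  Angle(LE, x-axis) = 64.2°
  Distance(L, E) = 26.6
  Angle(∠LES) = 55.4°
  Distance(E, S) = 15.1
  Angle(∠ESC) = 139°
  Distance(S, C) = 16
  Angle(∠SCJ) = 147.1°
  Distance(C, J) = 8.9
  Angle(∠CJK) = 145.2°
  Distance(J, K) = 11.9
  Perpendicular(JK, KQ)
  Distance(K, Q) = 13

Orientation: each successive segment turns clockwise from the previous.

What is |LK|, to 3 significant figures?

13.6

L is at the origin; LE runs at 64.2° with length 26.6, so E = (11.6, 23.9). ∠LES = 55.4° gives ES at -60.4° from the x-axis; with |ES| = 15.1, S = (19.0, 10.8). ∠ESC = 139.0° gives SC at -101° from the x-axis; with |SC| = 16.0, C = (15.9, -4.87). ∠SCJ = 147.1° gives CJ at -134° from the x-axis; with |CJ| = 8.9, J = (9.66, -11.2). ∠CJK = 145.2° gives JK at -169° from the x-axis; with |JK| = 11.9, K = (-2.03, -13.5). Then |LK| = |K − L| = 13.6.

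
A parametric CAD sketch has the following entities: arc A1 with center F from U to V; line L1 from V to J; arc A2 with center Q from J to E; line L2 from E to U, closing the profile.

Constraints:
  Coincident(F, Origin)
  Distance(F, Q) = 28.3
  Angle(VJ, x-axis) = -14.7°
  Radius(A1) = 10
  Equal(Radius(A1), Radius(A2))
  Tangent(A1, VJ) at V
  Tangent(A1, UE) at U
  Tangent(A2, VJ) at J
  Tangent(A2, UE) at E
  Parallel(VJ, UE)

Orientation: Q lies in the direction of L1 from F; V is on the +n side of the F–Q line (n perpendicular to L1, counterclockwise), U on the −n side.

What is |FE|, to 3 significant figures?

30.0

The slot axis is L1's direction at -14.7°, so u = (cos -14.7°, sin -14.7°) = (0.967, -0.254) and n = (−sin -14.7°, cos -14.7°) = (0.254, 0.967). F is at the origin and Q lies 28.3 along u from F, so Q = 28.3·u = (27.4, -7.18). Tangency of A1 to both parallel lines with radius 10.0 puts V and U at F ± 10.0·n: V = (2.54, 9.67), U = (-2.54, -9.67). Equal radii place J and E the same way about Q: J = Q + 10.0·n = (29.9, 2.49), E = Q − 10.0·n = (24.8, -16.9). Then |FE| = |E − F| = 30.0.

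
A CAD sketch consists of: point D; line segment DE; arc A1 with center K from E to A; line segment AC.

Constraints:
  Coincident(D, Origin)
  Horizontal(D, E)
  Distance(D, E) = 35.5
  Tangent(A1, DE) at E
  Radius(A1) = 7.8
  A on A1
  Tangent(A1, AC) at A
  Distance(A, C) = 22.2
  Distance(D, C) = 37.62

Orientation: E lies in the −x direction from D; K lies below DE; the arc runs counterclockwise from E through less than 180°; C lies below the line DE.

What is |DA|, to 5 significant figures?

42.974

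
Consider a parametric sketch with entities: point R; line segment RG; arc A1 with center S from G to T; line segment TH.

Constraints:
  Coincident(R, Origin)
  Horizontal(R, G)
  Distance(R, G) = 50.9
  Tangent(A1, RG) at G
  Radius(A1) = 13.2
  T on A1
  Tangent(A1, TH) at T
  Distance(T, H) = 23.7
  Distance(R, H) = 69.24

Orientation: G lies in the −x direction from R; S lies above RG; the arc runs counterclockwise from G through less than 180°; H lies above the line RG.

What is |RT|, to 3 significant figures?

46.5

Checks: R.y = 0.00, G.y = 0.00 ✓; ∠(SG, GR) = 90.00° ✓; |ST| = 13.20 ✓; ∠(ST, TH) = 90.00° ✓; |TH| = 23.70 ✓; |RH| = 69.24 ✓.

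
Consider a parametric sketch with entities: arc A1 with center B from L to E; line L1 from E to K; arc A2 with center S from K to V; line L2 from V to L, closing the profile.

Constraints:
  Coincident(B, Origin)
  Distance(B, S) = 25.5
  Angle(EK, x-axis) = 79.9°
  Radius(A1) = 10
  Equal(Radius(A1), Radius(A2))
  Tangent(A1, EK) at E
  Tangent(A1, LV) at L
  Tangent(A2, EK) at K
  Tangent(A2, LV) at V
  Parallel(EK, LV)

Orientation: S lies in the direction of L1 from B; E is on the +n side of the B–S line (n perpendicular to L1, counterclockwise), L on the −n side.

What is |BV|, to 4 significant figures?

27.39

Tangency of A1 to both parallel lines with radius 10.0 puts E and L at B ± 10.0·n: E = (-9.845, 1.754), L = (9.845, -1.754). Equal radii place K and V the same way about S: K = S + 10.0·n = (-5.373, 26.86), V = S − 10.0·n = (14.32, 23.35). Then |BV| = |V − B| = 27.39.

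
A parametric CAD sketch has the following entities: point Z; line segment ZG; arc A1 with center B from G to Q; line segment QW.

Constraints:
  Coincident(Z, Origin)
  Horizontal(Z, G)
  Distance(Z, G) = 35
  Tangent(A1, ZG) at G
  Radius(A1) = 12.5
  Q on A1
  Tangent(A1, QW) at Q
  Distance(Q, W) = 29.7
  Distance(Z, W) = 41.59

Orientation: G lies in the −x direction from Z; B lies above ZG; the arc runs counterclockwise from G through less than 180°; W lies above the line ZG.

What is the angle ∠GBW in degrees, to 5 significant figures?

143.61°

Checks: |BQ| = 12.50 ✓; ∠(BQ, QW) = 90.00° ✓; |QW| = 29.70 ✓; |ZW| = 41.59 ✓.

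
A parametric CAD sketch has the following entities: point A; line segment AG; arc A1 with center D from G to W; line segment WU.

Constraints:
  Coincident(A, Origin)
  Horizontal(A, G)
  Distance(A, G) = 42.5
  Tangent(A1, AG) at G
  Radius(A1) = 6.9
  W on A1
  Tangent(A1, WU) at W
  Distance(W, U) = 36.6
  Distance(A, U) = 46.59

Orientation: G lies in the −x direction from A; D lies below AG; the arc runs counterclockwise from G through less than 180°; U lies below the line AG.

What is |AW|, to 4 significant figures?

49.14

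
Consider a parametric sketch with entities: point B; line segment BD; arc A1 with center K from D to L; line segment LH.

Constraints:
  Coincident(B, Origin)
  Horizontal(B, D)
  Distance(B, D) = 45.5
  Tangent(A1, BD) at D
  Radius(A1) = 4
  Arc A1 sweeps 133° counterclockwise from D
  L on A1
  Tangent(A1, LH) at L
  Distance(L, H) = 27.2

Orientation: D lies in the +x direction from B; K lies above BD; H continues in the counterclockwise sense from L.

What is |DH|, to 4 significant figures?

30.87

On A1, D sits at bearing -90° from K; a 133° counterclockwise sweep puts L at bearing 43°, so L = K + 4.0·(cos 43°, sin 43°) = (48.43, 6.728). A1 meets LH tangentially, so KL is at right angles to LH, so LH runs along (−sin 43°, cos 43°); with |LH| = 27.2, H = (29.88, 26.62). Then |DH| = |H − D| = 30.87.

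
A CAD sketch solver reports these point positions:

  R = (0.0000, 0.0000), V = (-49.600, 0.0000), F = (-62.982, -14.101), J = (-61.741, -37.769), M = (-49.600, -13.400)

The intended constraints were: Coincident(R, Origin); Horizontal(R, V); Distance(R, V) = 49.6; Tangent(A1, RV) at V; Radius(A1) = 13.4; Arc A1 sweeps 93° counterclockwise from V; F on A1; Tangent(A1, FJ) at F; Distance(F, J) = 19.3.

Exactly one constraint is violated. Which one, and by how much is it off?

Distance(F, J) = 19.3 — off by 4.40.

R = (0.00, 0.00) ✓; R.y = 0.00, V.y = 0.00 ✓; |RV| = 49.60 ✓; ∠(MV, VR) = 90.00° ✓; |MV| = 13.40 ✓; bearing(M→F) − bearing(M→V) = 93.00° ✓; |MF| = 13.40 ✓; ∠(MF, FJ) = 90.00° ✓; |FJ| = 23.70 ✗.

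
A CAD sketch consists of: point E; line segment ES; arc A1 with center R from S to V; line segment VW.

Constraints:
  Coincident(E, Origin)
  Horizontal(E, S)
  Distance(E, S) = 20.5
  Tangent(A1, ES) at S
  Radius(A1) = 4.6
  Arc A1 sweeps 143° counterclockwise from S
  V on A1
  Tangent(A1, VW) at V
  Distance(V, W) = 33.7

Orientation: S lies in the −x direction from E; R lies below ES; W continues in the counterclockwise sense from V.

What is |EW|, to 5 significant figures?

28.787

E is at the origin; ES is horizontal with |ES| = 20.5 and S on the −x side, so S = (-20.500, 0.0000). A1 meets ES tangentially, so RS is at right angles to ES, so R = S + (0, -4.6) = (-20.500, -4.6000). On A1, S sits at bearing 90° from R; a 143° counterclockwise sweep puts V at bearing 233°, so V = R + 4.6·(cos 233°, sin 233°) = (-23.268, -8.2737). Since A1 is tangent to VW there, RV ⟂ VW, so VW runs along (−sin 233°, cos 233°); with |VW| = 33.7, W = (3.6457, -28.555). Then |EW| = |W − E| = 28.787.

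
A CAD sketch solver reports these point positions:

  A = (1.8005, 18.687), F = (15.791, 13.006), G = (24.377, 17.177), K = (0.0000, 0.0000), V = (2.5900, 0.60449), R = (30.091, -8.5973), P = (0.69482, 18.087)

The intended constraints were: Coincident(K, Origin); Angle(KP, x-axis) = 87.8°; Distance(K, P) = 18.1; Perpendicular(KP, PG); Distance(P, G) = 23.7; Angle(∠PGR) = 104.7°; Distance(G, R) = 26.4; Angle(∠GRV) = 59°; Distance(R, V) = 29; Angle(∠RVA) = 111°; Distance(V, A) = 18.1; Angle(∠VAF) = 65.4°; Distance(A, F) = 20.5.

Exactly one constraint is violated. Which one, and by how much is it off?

Distance(A, F) = 20.5 — off by 5.40.

K = (0.00, 0.00) ✓; KP at 87.80° ✓; |KP| = 18.10 ✓; ∠(KP, PG) = 90.00° ✓; |PG| = 23.70 ✓; ∠PGR = 104.7° ✓; |GR| = 26.40 ✓; ∠GRV = 59.00° ✓; |RV| = 29.00 ✓; ∠RVA = 111.0° ✓; |VA| = 18.10 ✓; ∠VAF = 65.40° ✓; |AF| = 15.10 ✗.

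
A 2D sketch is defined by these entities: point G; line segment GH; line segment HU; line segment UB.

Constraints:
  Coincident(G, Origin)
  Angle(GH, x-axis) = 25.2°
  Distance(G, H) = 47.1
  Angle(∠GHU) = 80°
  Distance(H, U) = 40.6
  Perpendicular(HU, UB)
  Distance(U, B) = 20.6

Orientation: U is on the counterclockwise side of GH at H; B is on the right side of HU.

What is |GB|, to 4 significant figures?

74.42

∠GHU = 80.0°, so HU runs at 25.2° + (180° − 80.0°) = 125.2° from the x-axis; with |HU| = 40.6, U = H + 40.6·(cos 125.2°, sin 125.2°) = (19.21, 53.23). HU ⟂ UB; with |UB| = 20.6 on the right of HU, B = U + 20.6·(0.8171, 0.5764) = (36.05, 65.10). Then |GB| = |B − G| = 74.42.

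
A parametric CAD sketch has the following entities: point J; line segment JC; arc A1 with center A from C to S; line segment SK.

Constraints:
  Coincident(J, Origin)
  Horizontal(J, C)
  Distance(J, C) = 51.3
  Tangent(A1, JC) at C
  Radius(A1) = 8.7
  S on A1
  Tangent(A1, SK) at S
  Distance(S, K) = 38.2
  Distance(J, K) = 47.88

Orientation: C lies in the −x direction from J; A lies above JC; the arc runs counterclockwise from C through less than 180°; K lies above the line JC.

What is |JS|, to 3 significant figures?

43.7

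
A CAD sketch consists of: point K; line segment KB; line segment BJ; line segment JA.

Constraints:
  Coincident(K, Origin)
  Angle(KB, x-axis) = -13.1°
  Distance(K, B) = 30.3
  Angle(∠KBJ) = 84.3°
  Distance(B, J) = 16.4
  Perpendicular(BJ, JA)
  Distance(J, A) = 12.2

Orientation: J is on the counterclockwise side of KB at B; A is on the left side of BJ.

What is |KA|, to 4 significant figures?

22.39

K is at the origin; KB runs at -13.1° with length 30.3, so B = 30.3·(cos -13.1°, sin -13.1°) = (29.51, -6.868). ∠KBJ = 84.3°, so BJ runs at -13.1° + (180° − 84.3°) = 82.60° from the x-axis; with |BJ| = 16.4, J = B + 16.4·(cos 82.60°, sin 82.60°) = (31.62, 9.396). BJ ⟂ JA; with |JA| = 12.2 on the left of BJ, A = J + 12.2·(-0.9917, 0.1288) = (19.53, 10.97). Then |KA| = |A − K| = 22.39.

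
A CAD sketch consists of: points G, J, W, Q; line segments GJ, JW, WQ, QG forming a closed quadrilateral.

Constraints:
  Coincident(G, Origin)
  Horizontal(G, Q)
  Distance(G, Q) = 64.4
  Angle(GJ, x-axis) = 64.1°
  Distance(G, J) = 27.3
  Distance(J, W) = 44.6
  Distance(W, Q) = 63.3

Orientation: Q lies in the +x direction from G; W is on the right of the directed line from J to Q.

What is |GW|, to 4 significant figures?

19.79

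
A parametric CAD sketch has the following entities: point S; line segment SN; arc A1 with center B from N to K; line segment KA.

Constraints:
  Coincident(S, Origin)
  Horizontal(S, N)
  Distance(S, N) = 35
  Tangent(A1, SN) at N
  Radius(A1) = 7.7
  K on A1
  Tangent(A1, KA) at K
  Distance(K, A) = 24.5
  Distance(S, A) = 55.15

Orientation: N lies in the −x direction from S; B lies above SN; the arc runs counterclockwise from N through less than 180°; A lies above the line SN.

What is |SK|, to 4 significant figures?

31.93

Checks: ∠(BN, NS) = 90.00° ✓; |BN| = 7.700 ✓; |BK| = 7.700 ✓; ∠(BK, KA) = 90.00° ✓; |KA| = 24.50 ✓; |SA| = 55.15 ✓.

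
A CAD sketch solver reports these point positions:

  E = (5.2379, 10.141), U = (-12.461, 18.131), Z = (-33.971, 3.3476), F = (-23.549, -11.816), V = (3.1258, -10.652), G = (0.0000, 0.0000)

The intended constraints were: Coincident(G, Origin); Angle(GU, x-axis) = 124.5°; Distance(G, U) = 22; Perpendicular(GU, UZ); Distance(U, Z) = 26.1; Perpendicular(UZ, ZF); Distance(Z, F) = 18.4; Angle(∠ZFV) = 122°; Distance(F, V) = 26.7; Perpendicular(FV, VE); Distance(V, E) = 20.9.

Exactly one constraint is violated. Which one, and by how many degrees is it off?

Perpendicular(FV, VE) — off by 8.30°.

G = (0.00, 0.00) ✓; GU at 124.5° ✓; |GU| = 22.00 ✓; ∠(GU, UZ) = 90.00° ✓; |UZ| = 26.10 ✓; ∠(UZ, ZF) = 90.00° ✓; |ZF| = 18.40 ✓; ∠ZFV = 122.0° ✓; |FV| = 26.70 ✓; ∠(FV, VE) = 81.70° ✗; |VE| = 20.90 ✓.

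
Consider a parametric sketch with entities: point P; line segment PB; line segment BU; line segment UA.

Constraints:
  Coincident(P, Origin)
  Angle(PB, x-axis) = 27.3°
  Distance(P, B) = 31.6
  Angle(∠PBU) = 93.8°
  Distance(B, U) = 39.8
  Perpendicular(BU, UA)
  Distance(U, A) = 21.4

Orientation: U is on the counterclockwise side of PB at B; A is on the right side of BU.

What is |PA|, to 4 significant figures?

67.50

∠PBU = 93.8°, so BU runs at 27.3° + (180° − 93.8°) = 113.5° from the x-axis; with |BU| = 39.8, U = B + 39.8·(cos 113.5°, sin 113.5°) = (12.21, 50.99). BU is perpendicular to UA; with |UA| = 21.4 on the right of BU, A = U + 21.4·(0.9171, 0.3987) = (31.84, 59.53). Then |PA| = |A − P| = 67.50.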